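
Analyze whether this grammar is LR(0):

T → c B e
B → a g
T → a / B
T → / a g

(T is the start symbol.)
Augment with T' → T and build the canonical LR(0) collection (I0 = CLOSURE({[T' → . T]}), then GOTO on every symbol after a dot until no new states appear). It has 13 states:
  I0: { [T → . / a g], [T → . a / B], [T → . c B e], [T' → . T] }  — shift
  I1: { [T → / . a g] }  — shift
  I2: { [T' → T .] }  — accept
  I3: { [T → a . / B] }  — shift
  I4: { [B → . a g], [T → c . B e] }  — shift
  I5: { [T → c B . e] }  — shift
  I6: { [B → a . g] }  — shift
  I7: { [B → a g .] }  — reduce
  I8: { [T → c B e .] }  — reduce
  I9: { [B → . a g], [T → a / . B] }  — shift
  I10: { [T → a / B .] }  — reduce
  I11: { [T → / a . g] }  — shift
  I12: { [T → / a g .] }  — reduce

Every state is either a pure shift/goto state or contains exactly one complete item and nothing to shift — no conflicts. The grammar is LR(0).

Answer: Yes, the grammar is LR(0)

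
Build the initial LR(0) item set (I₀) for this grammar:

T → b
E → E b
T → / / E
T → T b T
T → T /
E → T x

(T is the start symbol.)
{ [T → . / / E], [T → . T /], [T → . T b T], [T → . b], [T' → . T] }

First, augment the grammar with T' → T
I₀ = CLOSURE({ [T' → . T] }):
  [T' → . T] has the dot before T: add [T → . b], [T → . / / E], [T → . T b T], [T → . T /]
No further items can be added.

I₀ = { [T → . / / E], [T → . T /], [T → . T b T], [T → . b], [T' → . T] }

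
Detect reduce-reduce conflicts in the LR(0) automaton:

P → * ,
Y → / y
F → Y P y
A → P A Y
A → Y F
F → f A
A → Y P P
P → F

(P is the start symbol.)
Augment with P' → P and build the canonical LR(0) collection (I0 = CLOSURE({[P' → . P]}), then GOTO on every symbol after a dot until no new states appear). It has 19 states:
  I0: { [F → . Y P y], [F → . f A], [P → . * ,], [P → . F], [P' → . P], [Y → . / y] }  — shift
  I1: { [P → * . ,] }  — shift
  I2: { [Y → / . y] }  — shift
  I3: { [P → F .] }  — reduce
  I4: { [P' → P .] }  — accept
  I5: { [F → . Y P y], [F → . f A], [F → Y . P y], [P → . * ,], [P → . F], [Y → . / y] }  — shift
  I6: { [A → . P A Y], [A → . Y F], [A → . Y P P], [F → . Y P y], [F → . f A], [F → f . A], [P → . * ,], [P → . F], [Y → . / y] }  — shift
  I7: { [F → f A .] }  — reduce
  I8: { [A → . P A Y], [A → . Y F], [A → . Y P P], [A → P . A Y], [F → . Y P y], [F → . f A], [P → . * ,], [P → . F], [Y → . / y] }  — shift
  I9: { [A → Y . F], [A → Y . P P], [F → . Y P y], [F → . f A], [F → Y . P y], [P → . * ,], [P → . F], [Y → . / y] }  — shift
  I10: { [A → Y F .], [P → F .] }  — 2 reduces
  I11: { [A → Y P . P], [F → . Y P y], [F → . f A], [F → Y P . y], [P → . * ,], [P → . F], [Y → . / y] }  — shift
  I12: { [A → Y P P .] }  — reduce
  I13: { [F → Y P y .] }  — reduce
  I14: { [A → P A . Y], [Y → . / y] }  — shift
  I15: { [A → P A Y .] }  — reduce
  I16: { [F → Y P . y] }  — shift
  I17: { [Y → / y .] }  — reduce
  I18: { [P → * , .] }  — reduce

I10 contains complete items [A → Y F .], [P → F .] — reduce-reduce conflict.

Answer: Yes — I10: [A → Y F .] vs [P → F .]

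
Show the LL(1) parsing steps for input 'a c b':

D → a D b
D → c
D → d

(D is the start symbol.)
LL(1) parsing maintains a stack (initially the start symbol over $) and the input. At each step: if the stack top is a terminal, match it against the current input token; if it is a non-terminal N, replace it with the RHS of M[N, lookahead] (the unique production whose predict set contains the lookahead).

Stack is shown with the top on the left.

Stack    Input    Action
------------------------
D $      a c b $  output D → a D b
a D b $  a c b $  match 'a'
D b $    c b $    output D → c
c b $    c b $    match 'c'
b $      b $      match 'b'
$        $        accept

The string is accepted.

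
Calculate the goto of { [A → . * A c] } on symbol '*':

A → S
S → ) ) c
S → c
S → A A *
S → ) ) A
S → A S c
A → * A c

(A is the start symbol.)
GOTO(I, '*') = CLOSURE({ [A → αX.β] : [A → α.Xβ] ∈ I, X = '*' })

Items with dot before '*', with the dot advanced:
  [A → . * A c] → [A → * . A c]
Closure of the advanced items:
  [A → * . A c] has the dot before A: add [A → . S], [A → . * A c]
  [A → . S] has the dot before S: add [S → . ) ) c], [S → . c], [S → . A A *], [S → . ) ) A], [S → . A S c]

GOTO = { [A → * . A c], [A → . * A c], [A → . S], [S → . ) ) A], [S → . ) ) c], [S → . A A *], [S → . A S c], [S → . c] }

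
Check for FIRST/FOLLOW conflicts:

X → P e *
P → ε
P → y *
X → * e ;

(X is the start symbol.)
Nullable non-terminals: P.

P: nullable alternative(s) P → ε; FOLLOW(P) = { 'e' }
  P → ε: FIRST \ {ε} = { } — this is the only nullable alternative, skip
  P → y *: FIRST \ {ε} = { 'y' } — disjoint from FOLLOW(P)

X has no nullable alternative, so no FIRST/FOLLOW check is needed there.

No FIRST/FOLLOW conflicts found.

Answer: No FIRST/FOLLOW conflicts.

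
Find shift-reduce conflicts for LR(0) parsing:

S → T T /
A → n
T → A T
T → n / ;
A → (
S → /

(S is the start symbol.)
Augment with S' → S and build the canonical LR(0) collection (I0 = CLOSURE({[S' → . S]}), then GOTO on every symbol after a dot until no new states appear). It has 12 states:
  I0: { [A → . (], [A → . n], [S → . /], [S → . T T /], [S' → . S], [T → . A T], [T → . n / ;] }  — shift
  I1: { [A → ( .] }  — reduce
  I2: { [S → / .] }  — reduce
  I3: { [A → . (], [A → . n], [T → . A T], [T → . n / ;], [T → A . T] }  — shift
  I4: { [S' → S .] }  — accept
  I5: { [A → . (], [A → . n], [S → T . T /], [T → . A T], [T → . n / ;] }  — shift
  I6: { [A → n .], [T → n . / ;] }  — shift, reduce
  I7: { [T → n / . ;] }  — shift
  I8: { [T → n / ; .] }  — reduce
  I9: { [S → T T . /] }  — shift
  I10: { [S → T T / .] }  — reduce
  I11: { [T → A T .] }  — reduce

I6 contains reduce item [A → n .] and shift item [T → n . / ;] — shift-reduce conflict.

Answer: Yes — I6: [A → n .] vs [T → n . / ;]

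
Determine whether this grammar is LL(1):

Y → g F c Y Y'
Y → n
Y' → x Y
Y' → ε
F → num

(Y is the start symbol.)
No. Predict set conflict for Y': { 'x' }

A grammar is LL(1) if for each non-terminal N with multiple productions, the predict sets of those productions are pairwise disjoint, where PREDICT(N → α) = (FIRST(α) \ {ε}) ∪ (FOLLOW(N) if α ⇒* ε).

Relevant sets:
  FOLLOW(Y') = { $, 'x' }

For Y:
  PREDICT(Y → g F c Y Y') = { 'g' }
  PREDICT(Y → n) = { 'n' }
For Y':
  PREDICT(Y' → x Y) = { 'x' }
  PREDICT(Y' → ε) = { $, 'x' }
F has a single production, so nothing to check there.

Conflict found: Predict set conflict for Y': { 'x' }
The grammar is NOT LL(1).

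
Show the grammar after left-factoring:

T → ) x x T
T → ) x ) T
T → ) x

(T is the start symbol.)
Left-factoring transforms A → αβ₁ | αβ₂ into A → αA' and A' → β₁ | β₂
(α is the longest common prefix among the alternatives). Repeat until
no nonterminal has two alternatives with a common prefix.

Round 1: T has alternatives sharing prefix ') x'. Introduce T': T → ) x T'
  Add: T' → x T
  Add: T' → ) T
  Add: T' → ε

No remaining common prefixes — done.

Resulting grammar:
T → ) x T'
T' → x T
T' → ) T
T' → ε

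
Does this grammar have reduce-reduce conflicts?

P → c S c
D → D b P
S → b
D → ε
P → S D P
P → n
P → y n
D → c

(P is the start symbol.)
A reduce-reduce conflict occurs when an LR(0) state has two complete items [A → α .] and [B → β .] — both call for a reduction, and with no lookahead the parser cannot choose between them.

Augment with P' → P and build the canonical LR(0) collection (I0 = CLOSURE({[P' → . P]}), then GOTO on every symbol after a dot until no new states appear). It has 15 states:
  I0: { [P → . S D P], [P → . c S c], [P → . n], [P → . y n], [P' → . P], [S → . b] }  — shift
  I1: { [P' → P .] }  — accept
  I2: { [D → . D b P], [D → . c], [D → .], [P → S . D P] }  — shift, reduce
  I3: { [S → b .] }  — reduce
  I4: { [P → c . S c], [S → . b] }  — shift
  I5: { [P → n .] }  — reduce
  I6: { [P → y . n] }  — shift
  I7: { [P → y n .] }  — reduce
  I8: { [P → c S . c] }  — shift
  I9: { [P → c S c .] }  — reduce
  I10: { [D → D . b P], [P → . S D P], [P → . c S c], [P → . n], [P → . y n], [P → S D . P], [S → . b] }  — shift
  I11: { [D → c .] }  — reduce
  I12: { [P → S D P .] }  — reduce
  I13: { [D → D b . P], [P → . S D P], [P → . c S c], [P → . n], [P → . y n], [S → . b], [S → b .] }  — shift, reduce
  I14: { [D → D b P .] }  — reduce

No state contains more than one complete item.

Answer: No reduce-reduce conflicts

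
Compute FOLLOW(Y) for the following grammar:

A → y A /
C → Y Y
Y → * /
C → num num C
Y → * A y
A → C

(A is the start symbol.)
{ $, '*', '/', 'y' }

To compute FOLLOW(Y), find every occurrence of Y on a right-hand side N → α Y β: add FIRST(β) \ {ε}, and if β is empty or nullable also add FOLLOW(N). Iterate to a fixed point.

In C → Y Y: Y is followed by Y, add FIRST(Y) \ {ε} = { '*' }
In C → Y Y: Y is at the end, add FOLLOW(C)

The FOLLOW sets referred to above (computed the same way, to a fixed point):
  FOLLOW(C) = { $, '/', 'y' }

Taking the union: FOLLOW(Y) = { $, '*', '/', 'y' }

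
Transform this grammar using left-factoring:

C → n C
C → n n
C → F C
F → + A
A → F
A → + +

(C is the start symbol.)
C → n C'
C' → C
C' → n
C → F C
F → + A
A → F
A → + +

Left-factoring transforms A → αβ₁ | αβ₂ into A → αA' and A' → β₁ | β₂
(α is the longest common prefix among the alternatives). Repeat until
no nonterminal has two alternatives with a common prefix.

Round 1: C has alternatives sharing prefix 'n'. Introduce C': C → n C'
  Add: C' → C
  Add: C' → n

No remaining common prefixes — done.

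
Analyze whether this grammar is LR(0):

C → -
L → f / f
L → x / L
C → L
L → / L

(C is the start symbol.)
Augment with C' → C and build the canonical LR(0) collection (I0 = CLOSURE({[C' → . C]}), then GOTO on every symbol after a dot until no new states appear). It has 12 states:
  I0: { [C → . -], [C → . L], [C' → . C], [L → . / L], [L → . f / f], [L → . x / L] }  — shift
  I1: { [C → - .] }  — reduce
  I2: { [L → . / L], [L → . f / f], [L → . x / L], [L → / . L] }  — shift
  I3: { [C' → C .] }  — accept
  I4: { [C → L .] }  — reduce
  I5: { [L → f . / f] }  — shift
  I6: { [L → x . / L] }  — shift
  I7: { [L → . / L], [L → . f / f], [L → . x / L], [L → x / . L] }  — shift
  I8: { [L → x / L .] }  — reduce
  I9: { [L → f / . f] }  — shift
  I10: { [L → f / f .] }  — reduce
  I11: { [L → / L .] }  — reduce

Every state is either a pure shift/goto state or contains exactly one complete item and nothing to shift — no conflicts. The grammar is LR(0).

Answer: Yes, the grammar is LR(0)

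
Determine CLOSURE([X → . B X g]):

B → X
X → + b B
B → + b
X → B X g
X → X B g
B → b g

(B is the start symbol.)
To compute CLOSURE, for each item [A → α.Bβ] where B is a non-terminal, add [B → .γ] for all productions B → γ; repeat for the newly added items until nothing changes.

Start with: [X → . B X g]
  [X → . B X g] has the dot before B: add [B → . X], [B → . + b], [B → . b g]
  [B → . X] has the dot before X: add [X → . + b B], [X → . X B g]
No further items can be added.

CLOSURE = { [B → . + b], [B → . X], [B → . b g], [X → . + b B], [X → . B X g], [X → . X B g] }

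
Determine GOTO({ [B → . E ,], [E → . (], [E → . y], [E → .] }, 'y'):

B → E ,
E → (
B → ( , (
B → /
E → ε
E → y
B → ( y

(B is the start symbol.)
GOTO(I, 'y') = CLOSURE({ [A → αX.β] : [A → α.Xβ] ∈ I, X = 'y' })

Items with dot before 'y', with the dot advanced:
  [E → . y] → [E → y .]
Closure adds nothing (no advanced item has the dot before a non-terminal).

GOTO = { [E → y .] }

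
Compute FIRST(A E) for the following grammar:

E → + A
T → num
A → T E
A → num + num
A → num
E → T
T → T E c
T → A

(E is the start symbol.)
FIRST sets of the non-terminals involved (from the grammar, by fixed-point iteration):
  FIRST(A) = { 'num' }

To compute FIRST(A E), process the symbols left to right:
Symbol A is a non-terminal. Add FIRST(A) \ {ε} = { 'num' }
A is not nullable (ε ∉ FIRST(A)), so stop here.
FIRST(A E) = { 'num' }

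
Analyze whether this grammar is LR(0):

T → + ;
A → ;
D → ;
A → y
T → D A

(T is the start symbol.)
Augment with T' → T and build the canonical LR(0) collection (I0 = CLOSURE({[T' → . T]}), then GOTO on every symbol after a dot until no new states appear). It has 9 states:
  I0: { [D → . ;], [T → . + ;], [T → . D A], [T' → . T] }  — shift
  I1: { [T → + . ;] }  — shift
  I2: { [D → ; .] }  — reduce
  I3: { [A → . ;], [A → . y], [T → D . A] }  — shift
  I4: { [T' → T .] }  — accept
  I5: { [A → ; .] }  — reduce
  I6: { [T → D A .] }  — reduce
  I7: { [A → y .] }  — reduce
  I8: { [T → + ; .] }  — reduce

Every state is either a pure shift/goto state or contains exactly one complete item and nothing to shift — no conflicts. The grammar is LR(0).

Answer: Yes, the grammar is LR(0)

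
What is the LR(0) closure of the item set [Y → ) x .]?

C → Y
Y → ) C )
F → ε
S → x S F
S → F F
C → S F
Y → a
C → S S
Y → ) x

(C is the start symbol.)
To compute CLOSURE, for each item [A → α.Bβ] where B is a non-terminal, add [B → .γ] for all productions B → γ; repeat for the newly added items until nothing changes.

Start with: [Y → ) x .]
The dot is at the end, so nothing is added.

CLOSURE = { [Y → ) x .] }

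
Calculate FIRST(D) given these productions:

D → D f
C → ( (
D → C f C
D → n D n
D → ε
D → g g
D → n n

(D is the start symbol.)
To compute FIRST(D), examine every production with D on the left-hand side, reading each right-hand side left to right until a non-nullable symbol is reached.

FIRST sets of the other non-terminals involved (by the same procedure, iterated to a fixed point):
  FIRST(C) = { '(' }

From D → D f:
  - D is the symbol being defined: contributes nothing new
    D is nullable, so continue to the next symbol
  - f is a terminal: add 'f' and stop
From D → C f C:
  - C is a non-terminal: add FIRST(C) \ {ε} = { '(' }
    C is not nullable, so stop
From D → n D n:
  - n is a terminal: add 'n' and stop
From D → ε:
  - ε-production, so ε ∈ FIRST(D)
From D → g g:
  - g is a terminal: add 'g' and stop
From D → n n:
  - n is a terminal: add 'n' and stop

Collecting: FIRST(D) = { '(', 'f', 'g', 'n', ε }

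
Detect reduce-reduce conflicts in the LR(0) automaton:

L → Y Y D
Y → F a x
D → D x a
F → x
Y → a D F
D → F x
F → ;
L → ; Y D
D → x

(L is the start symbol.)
Augment with L' → L and build the canonical LR(0) collection (I0 = CLOSURE({[L' → . L]}), then GOTO on every symbol after a dot until no new states appear). It has 22 states:
  I0: { [F → . ;], [F → . x], [L → . ; Y D], [L → . Y Y D], [L' → . L], [Y → . F a x], [Y → . a D F] }  — shift
  I1: { [F → . ;], [F → . x], [F → ; .], [L → ; . Y D], [Y → . F a x], [Y → . a D F] }  — shift, reduce
  I2: { [Y → F . a x] }  — shift
  I3: { [L' → L .] }  — accept
  I4: { [F → . ;], [F → . x], [L → Y . Y D], [Y → . F a x], [Y → . a D F] }  — shift
  I5: { [D → . D x a], [D → . F x], [D → . x], [F → . ;], [F → . x], [Y → a . D F] }  — shift
  I6: { [F → x .] }  — reduce
  I7: { [F → ; .] }  — reduce
  I8: { [D → D . x a], [F → . ;], [F → . x], [Y → a D . F] }  — shift
  I9: { [D → F . x] }  — shift
  I10: { [D → x .], [F → x .] }  — 2 reduces
  I11: { [D → F x .] }  — reduce
  I12: { [Y → a D F .] }  — reduce
  I13: { [D → D x . a], [F → x .] }  — shift, reduce
  I14: { [D → D x a .] }  — reduce
  I15: { [D → . D x a], [D → . F x], [D → . x], [F → . ;], [F → . x], [L → Y Y . D] }  — shift
  I16: { [D → D . x a], [L → Y Y D .] }  — shift, reduce
  I17: { [D → D x . a] }  — shift
  I18: { [Y → F a . x] }  — shift
  I19: { [Y → F a x .] }  — reduce
  I20: { [D → . D x a], [D → . F x], [D → . x], [F → . ;], [F → . x], [L → ; Y . D] }  — shift
  I21: { [D → D . x a], [L → ; Y D .] }  — shift, reduce

I10 contains complete items [D → x .], [F → x .] — reduce-reduce conflict.

Answer: Yes — I10: [D → x .] vs [F → x .]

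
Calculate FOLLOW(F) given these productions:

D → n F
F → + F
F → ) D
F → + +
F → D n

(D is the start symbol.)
To compute FOLLOW(F), find every occurrence of F on a right-hand side N → α F β: add FIRST(β) \ {ε}, and if β is empty or nullable also add FOLLOW(N). Iterate to a fixed point.

In D → n F: F is at the end, add FOLLOW(D)
In F → + F: F is at the end; this adds FOLLOW(F) to itself — nothing new

The FOLLOW sets referred to above (computed the same way, to a fixed point):
  FOLLOW(D) = { $, 'n' }

Taking the union: FOLLOW(F) = { $, 'n' }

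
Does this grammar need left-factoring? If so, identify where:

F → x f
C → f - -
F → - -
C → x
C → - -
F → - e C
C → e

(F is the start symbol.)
Left-factoring is needed when two productions for the same non-terminal
share a common prefix on the right-hand side.

Productions for F:
  F → x f
  F → - -
  F → - e C
Productions for C:
  C → f - -
  C → x
  C → - -
  C → e

Found common prefix '-' in productions for F

Answer: Yes, F has productions with common prefix '-'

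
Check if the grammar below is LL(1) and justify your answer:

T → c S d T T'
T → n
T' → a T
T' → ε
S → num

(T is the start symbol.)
No. Predict set conflict for T': { 'a' }

A grammar is LL(1) if for each non-terminal N with multiple productions, the predict sets of those productions are pairwise disjoint, where PREDICT(N → α) = (FIRST(α) \ {ε}) ∪ (FOLLOW(N) if α ⇒* ε).

Relevant sets:
  FOLLOW(T') = { $, 'a' }

For T:
  PREDICT(T → c S d T T') = { 'c' }
  PREDICT(T → n) = { 'n' }
For T':
  PREDICT(T' → a T) = { 'a' }
  PREDICT(T' → ε) = { $, 'a' }
S has a single production, so nothing to check there.

Conflict found: Predict set conflict for T': { 'a' }
The grammar is NOT LL(1).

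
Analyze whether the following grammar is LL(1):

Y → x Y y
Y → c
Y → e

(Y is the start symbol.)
Yes, the grammar is LL(1).

A grammar is LL(1) if for each non-terminal N with multiple productions, the predict sets of those productions are pairwise disjoint, where PREDICT(N → α) = (FIRST(α) \ {ε}) ∪ (FOLLOW(N) if α ⇒* ε).

For Y:
  PREDICT(Y → x Y y) = { 'x' }
  PREDICT(Y → c) = { 'c' }
  PREDICT(Y → e) = { 'e' }

All predict sets are disjoint. The grammar IS LL(1).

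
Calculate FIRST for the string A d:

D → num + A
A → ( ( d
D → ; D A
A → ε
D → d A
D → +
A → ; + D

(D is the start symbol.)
FIRST sets of the non-terminals involved (from the grammar, by fixed-point iteration):
  FIRST(A) = { '(', ';', ε }

To compute FIRST(A d), process the symbols left to right:
Symbol A is a non-terminal. Add FIRST(A) \ {ε} = { '(', ';' }
A is nullable (ε ∈ FIRST(A)), continue to the next symbol.
Symbol d is a terminal. Add 'd' and stop.
FIRST(A d) = { '(', ';', 'd' }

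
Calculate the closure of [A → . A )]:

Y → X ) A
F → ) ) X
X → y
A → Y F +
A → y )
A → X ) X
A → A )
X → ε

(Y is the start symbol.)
To compute CLOSURE, for each item [A → α.Bβ] where B is a non-terminal, add [B → .γ] for all productions B → γ; repeat for the newly added items until nothing changes.

Start with: [A → . A )]
  [A → . A )] has the dot before A: add [A → . Y F +], [A → . y )], [A → . X ) X]
  [A → . Y F +] has the dot before Y: add [Y → . X ) A]
  [A → . X ) X] has the dot before X: add [X → . y], [X → .]
No further items can be added.

CLOSURE = { [A → . A )], [A → . X ) X], [A → . Y F +], [A → . y )], [X → . y], [X → .], [Y → . X ) A] }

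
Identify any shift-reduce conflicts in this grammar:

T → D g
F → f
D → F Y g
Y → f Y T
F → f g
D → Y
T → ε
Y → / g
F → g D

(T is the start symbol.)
A shift-reduce conflict occurs when an LR(0) state has both:
  - a complete (reduce) item [A → α .] (dot at the end), and
  - a shift item [B → β . c γ] (dot before a terminal).

Augment with T' → T and build the canonical LR(0) collection (I0 = CLOSURE({[T' → . T]}), then GOTO on every symbol after a dot until no new states appear). It has 17 states:
  I0: { [D → . F Y g], [D → . Y], [F → . f g], [F → . f], [F → . g D], [T → . D g], [T → .], [T' → . T], [Y → . / g], [Y → . f Y T] }  — shift, reduce
  I1: { [Y → / . g] }  — shift
  I2: { [T → D . g] }  — shift
  I3: { [D → F . Y g], [Y → . / g], [Y → . f Y T] }  — shift
  I4: { [T' → T .] }  — accept
  I5: { [D → Y .] }  — reduce
  I6: { [F → f . g], [F → f .], [Y → . / g], [Y → . f Y T], [Y → f . Y T] }  — shift, reduce
  I7: { [D → . F Y g], [D → . Y], [F → . f g], [F → . f], [F → . g D], [F → g . D], [Y → . / g], [Y → . f Y T] }  — shift
  I8: { [F → g D .] }  — reduce
  I9: { [D → . F Y g], [D → . Y], [F → . f g], [F → . f], [F → . g D], [T → . D g], [T → .], [Y → . / g], [Y → . f Y T], [Y → f Y . T] }  — shift, reduce
  I10: { [Y → . / g], [Y → . f Y T], [Y → f . Y T] }  — shift
  I11: { [F → f g .] }  — reduce
  I12: { [Y → f Y T .] }  — reduce
  I13: { [D → F Y . g] }  — shift
  I14: { [D → F Y g .] }  — reduce
  I15: { [T → D g .] }  — reduce
  I16: { [Y → / g .] }  — reduce

I0 contains reduce item [T → .] and shift items [F → . f], [F → . f g], [F → . g D], [Y → . / g], [Y → . f Y T] — shift-reduce conflict.
I6 contains reduce item [F → f .] and shift items [F → f . g], [Y → . / g], [Y → . f Y T] — shift-reduce conflict.
I9 contains reduce item [T → .] and shift items [F → . f], [F → . f g], [F → . g D], [Y → . / g], [Y → . f Y T] — shift-reduce conflict.

Answer: Yes — I0: [T → .] vs [F → . f]; I6: [F → f .] vs [F → f . g]; I9: [T → .] vs [F → . f]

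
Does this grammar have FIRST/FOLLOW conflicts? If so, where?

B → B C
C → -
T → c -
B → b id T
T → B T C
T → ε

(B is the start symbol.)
A FIRST/FOLLOW conflict occurs when a non-terminal N has a nullable alternative N → β (β ⇒* ε) and another alternative N → α with FIRST(α) ∩ FOLLOW(N) ≠ ∅: on such a lookahead the parser cannot decide between expanding α and letting N vanish via β.

Nullable non-terminals: T.
FIRST sets used below: FIRST(B) = { 'b' }

T: nullable alternative(s) T → ε; FOLLOW(T) = { $, '-', 'b', 'c' }
  T → c -: FIRST \ {ε} = { 'c' } — overlaps FOLLOW(T) on { 'c' }: CONFLICT
  T → B T C: FIRST \ {ε} = { 'b' } — overlaps FOLLOW(T) on { 'b' }: CONFLICT
  T → ε: FIRST \ {ε} = { } — this is the only nullable alternative, skip

B, C have no nullable alternative, so no FIRST/FOLLOW check is needed there.

So the grammar has 2 FIRST/FOLLOW conflicts (marked CONFLICT above).

Answer: Yes. T → c '-' with FOLLOW(T) on { 'c' }; T → B T C with FOLLOW(T) on { 'b' }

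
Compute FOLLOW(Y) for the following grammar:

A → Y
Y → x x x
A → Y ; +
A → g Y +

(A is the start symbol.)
To compute FOLLOW(Y), find every occurrence of Y on a right-hand side N → α Y β: add FIRST(β) \ {ε}, and if β is empty or nullable also add FOLLOW(N). Iterate to a fixed point.

In A → Y: Y is at the end, add FOLLOW(A)
In A → Y ; +: Y is followed by ';' '+', add FIRST(';' '+') \ {ε} = { ';' }
In A → g Y +: Y is followed by '+', add FIRST('+') \ {ε} = { '+' }

The FOLLOW sets referred to above (computed the same way, to a fixed point):
  FOLLOW(A) = { $ }

Taking the union: FOLLOW(Y) = { $, '+', ';' }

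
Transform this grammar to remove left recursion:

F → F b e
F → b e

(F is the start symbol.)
F → b e F'
F' → b e F'
F' → ε

F is directly left-recursive. The standard transformation for
  A → A α₁ | ... | A α_m | β₁ | ... | β_n
is
  A  → β₁ A' | ... | β_n A'
  A' → α₁ A' | ... | α_m A' | ε

F → b e becomes F → b e F'
F → F b e becomes F' → b e F'
Add F' → ε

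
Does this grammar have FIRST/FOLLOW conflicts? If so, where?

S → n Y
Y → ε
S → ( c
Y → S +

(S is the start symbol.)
Nullable non-terminals: Y.
FIRST sets used below: FIRST(S) = { '(', 'n' }

Y: nullable alternative(s) Y → ε; FOLLOW(Y) = { $, '+' }
  Y → ε: FIRST \ {ε} = { } — this is the only nullable alternative, skip
  Y → S +: FIRST \ {ε} = { '(', 'n' } — disjoint from FOLLOW(Y)

S has no nullable alternative, so no FIRST/FOLLOW check is needed there.

No FIRST/FOLLOW conflicts found.

Answer: No FIRST/FOLLOW conflicts.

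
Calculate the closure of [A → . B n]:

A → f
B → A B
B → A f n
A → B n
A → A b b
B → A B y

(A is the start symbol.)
Start with: [A → . B n]
  [A → . B n] has the dot before B: add [B → . A B], [B → . A f n], [B → . A B y]
  [B → . A B] has the dot before A: add [A → . f], [A → . A b b]
No further items can be added.

CLOSURE = { [A → . A b b], [A → . B n], [A → . f], [B → . A B y], [B → . A B], [B → . A f n] }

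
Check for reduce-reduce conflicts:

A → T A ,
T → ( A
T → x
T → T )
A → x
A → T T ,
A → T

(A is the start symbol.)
Yes — I4: [A → x .] vs [T → x .]

Augment with A' → A and build the canonical LR(0) collection (I0 = CLOSURE({[A' → . A]}), then GOTO on every symbol after a dot until no new states appear). It has 11 states:
  I0: { [A → . T A ,], [A → . T T ,], [A → . T], [A → . x], [A' → . A], [T → . ( A], [T → . T )], [T → . x] }  — shift
  I1: { [A → . T A ,], [A → . T T ,], [A → . T], [A → . x], [T → ( . A], [T → . ( A], [T → . T )], [T → . x] }  — shift
  I2: { [A' → A .] }  — accept
  I3: { [A → . T A ,], [A → . T T ,], [A → . T], [A → . x], [A → T . A ,], [A → T . T ,], [A → T .], [T → . ( A], [T → . T )], [T → . x], [T → T . )] }  — shift, reduce
  I4: { [A → x .], [T → x .] }  — 2 reduces
  I5: { [T → T ) .] }  — reduce
  I6: { [A → T A . ,] }  — shift
  I7: { [A → . T A ,], [A → . T T ,], [A → . T], [A → . x], [A → T . A ,], [A → T . T ,], [A → T .], [A → T T . ,], [T → . ( A], [T → . T )], [T → . x], [T → T . )] }  — shift, reduce
  I8: { [A → T T , .] }  — reduce
  I9: { [A → T A , .] }  — reduce
  I10: { [T → ( A .] }  — reduce

I4 contains complete items [A → x .], [T → x .] — reduce-reduce conflict.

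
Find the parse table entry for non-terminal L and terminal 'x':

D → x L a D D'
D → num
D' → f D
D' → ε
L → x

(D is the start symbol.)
To find M[L, 'x'], we find productions for L where 'x' is in the predict set (PREDICT(N → α) = (FIRST(α) \ {ε}) ∪ (FOLLOW(N) if α ⇒* ε)).

L → x: PREDICT = { 'x' }
  'x' is in predict set, so this production goes in M[L, 'x']

M[L, 'x'] = L → x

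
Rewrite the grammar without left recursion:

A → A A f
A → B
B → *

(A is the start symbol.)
A → B A'
A' → A f A'
A' → ε
B → *

A is directly left-recursive. The standard transformation for
  A → A α₁ | ... | A α_m | β₁ | ... | β_n
is
  A  → β₁ A' | ... | β_n A'
  A' → α₁ A' | ... | α_m A' | ε

A → B becomes A → B A'
A → A A f becomes A' → A f A'
Add A' → ε

Productions for other non-terminals are unchanged:
  B → *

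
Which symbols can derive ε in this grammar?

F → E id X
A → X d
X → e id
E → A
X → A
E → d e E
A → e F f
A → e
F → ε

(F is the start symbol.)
ε-productions: F → ε
So F is immediately nullable.
No further non-terminal can be added: every production for the remaining non-terminals contains a terminal or a non-nullable non-terminal.
Nullable = { 'F' }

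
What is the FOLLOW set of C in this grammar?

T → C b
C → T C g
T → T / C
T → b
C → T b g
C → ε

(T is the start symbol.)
{ $, '/', 'b', 'g' }

In T → C b: C is followed by b, add FIRST(b) \ {ε} = { 'b' }
In C → T C g: C is followed by g, add FIRST(g) \ {ε} = { 'g' }
In T → T / C: C is at the end, add FOLLOW(T)

The FOLLOW sets referred to above (computed the same way, to a fixed point):
  FOLLOW(T) = { $, '/', 'b', 'g' }

Taking the union: FOLLOW(C) = { $, '/', 'b', 'g' }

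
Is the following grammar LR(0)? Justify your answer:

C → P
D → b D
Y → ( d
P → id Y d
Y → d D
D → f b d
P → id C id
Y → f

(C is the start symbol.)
A grammar is LR(0) if no state in the canonical LR(0) collection has:
  - both a shift item (dot before a terminal) and a complete item (shift-reduce conflict), or
  - two or more complete items (reduce-reduce conflict; the accept item [C' → C .] counts as a complete item here).

Augment with C' → C and build the canonical LR(0) collection (I0 = CLOSURE({[C' → . C]}), then GOTO on every symbol after a dot until no new states appear). It has 18 states:
  I0: { [C → . P], [C' → . C], [P → . id C id], [P → . id Y d] }  — shift
  I1: { [C' → C .] }  — accept
  I2: { [C → P .] }  — reduce
  I3: { [C → . P], [P → . id C id], [P → . id Y d], [P → id . C id], [P → id . Y d], [Y → . ( d], [Y → . d D], [Y → . f] }  — shift
  I4: { [Y → ( . d] }  — shift
  I5: { [P → id C . id] }  — shift
  I6: { [P → id Y . d] }  — shift
  I7: { [D → . b D], [D → . f b d], [Y → d . D] }  — shift
  I8: { [Y → f .] }  — reduce
  I9: { [Y → d D .] }  — reduce
  I10: { [D → . b D], [D → . f b d], [D → b . D] }  — shift
  I11: { [D → f . b d] }  — shift
  I12: { [D → f b . d] }  — shift
  I13: { [D → f b d .] }  — reduce
  I14: { [D → b D .] }  — reduce
  I15: { [P → id Y d .] }  — reduce
  I16: { [P → id C id .] }  — reduce
  I17: { [Y → ( d .] }  — reduce

Every state is either a pure shift/goto state or contains exactly one complete item and nothing to shift — no conflicts. The grammar is LR(0).

Answer: Yes, the grammar is LR(0)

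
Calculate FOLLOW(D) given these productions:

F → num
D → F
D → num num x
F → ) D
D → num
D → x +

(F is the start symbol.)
To compute FOLLOW(D), find every occurrence of D on a right-hand side N → α D β: add FIRST(β) \ {ε}, and if β is empty or nullable also add FOLLOW(N). Iterate to a fixed point.

In F → ) D: D is at the end, add FOLLOW(F)

The FOLLOW sets referred to above (computed the same way, to a fixed point):
  FOLLOW(F) = { $ }

Taking the union: FOLLOW(D) = { $ }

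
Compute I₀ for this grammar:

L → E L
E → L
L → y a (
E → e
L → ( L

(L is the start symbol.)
First, augment the grammar with L' → L
I₀ = CLOSURE({ [L' → . L] }):
  [L' → . L] has the dot before L: add [L → . E L], [L → . y a (], [L → . ( L]
  [L → . E L] has the dot before E: add [E → . L], [E → . e]
No further items can be added.

I₀ = { [E → . L], [E → . e], [L → . ( L], [L → . E L], [L → . y a (], [L' → . L] }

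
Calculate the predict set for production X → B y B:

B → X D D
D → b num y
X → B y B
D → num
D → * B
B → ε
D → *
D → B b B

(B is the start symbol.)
{ 'y' }

PREDICT(X → B y B) = (FIRST(RHS) \ {ε}) ∪ (FOLLOW(X) if ε ∈ FIRST(RHS), i.e. RHS ⇒* ε)
FIRST(B) = { 'y', ε }
FIRST(B y B) = { 'y' }
ε ∉ FIRST(B y B), so FOLLOW(X) is not added.
PREDICT(X → B y B) = { 'y' }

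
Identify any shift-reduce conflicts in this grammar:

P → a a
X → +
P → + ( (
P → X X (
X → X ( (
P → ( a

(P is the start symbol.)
A shift-reduce conflict occurs when an LR(0) state has both:
  - a complete (reduce) item [A → α .] (dot at the end), and
  - a shift item [B → β . c γ] (dot before a terminal).

Augment with P' → P and build the canonical LR(0) collection (I0 = CLOSURE({[P' → . P]}), then GOTO on every symbol after a dot until no new states appear). It has 15 states:
  I0: { [P → . ( a], [P → . + ( (], [P → . X X (], [P → . a a], [P' → . P], [X → . +], [X → . X ( (] }  — shift
  I1: { [P → ( . a] }  — shift
  I2: { [P → + . ( (], [X → + .] }  — shift, reduce
  I3: { [P' → P .] }  — accept
  I4: { [P → X . X (], [X → . +], [X → . X ( (], [X → X . ( (] }  — shift
  I5: { [P → a . a] }  — shift
  I6: { [P → a a .] }  — reduce
  I7: { [X → X ( . (] }  — shift
  I8: { [X → + .] }  — reduce
  I9: { [P → X X . (], [X → X . ( (] }  — shift
  I10: { [P → X X ( .], [X → X ( . (] }  — shift, reduce
  I11: { [X → X ( ( .] }  — reduce
  I12: { [P → + ( . (] }  — shift
  I13: { [P → + ( ( .] }  — reduce
  I14: { [P → ( a .] }  — reduce

I2 contains reduce item [X → + .] and shift item [P → + . ( (] — shift-reduce conflict.
I10 contains reduce item [P → X X ( .] and shift item [X → X ( . (] — shift-reduce conflict.

Answer: Yes — I2: [X → + .] vs [P → + . ( (]; I10: [P → X X ( .] vs [X → X ( . (]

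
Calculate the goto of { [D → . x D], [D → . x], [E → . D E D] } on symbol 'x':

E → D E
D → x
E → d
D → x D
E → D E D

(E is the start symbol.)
{ [D → . x D], [D → . x], [D → x . D], [D → x .] }

GOTO(I, 'x') = CLOSURE({ [A → αX.β] : [A → α.Xβ] ∈ I, X = 'x' })

Items with dot before 'x', with the dot advanced:
  [D → . x] → [D → x .]
  [D → . x D] → [D → x . D]
Closure of the advanced items:
  [D → x . D] has the dot before D: add [D → . x], [D → . x D]

GOTO = { [D → . x D], [D → . x], [D → x . D], [D → x .] }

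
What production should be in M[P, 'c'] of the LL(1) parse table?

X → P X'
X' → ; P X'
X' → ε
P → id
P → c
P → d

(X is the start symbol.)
To find M[P, 'c'], we find productions for P where 'c' is in the predict set (PREDICT(N → α) = (FIRST(α) \ {ε}) ∪ (FOLLOW(N) if α ⇒* ε)).

P → id: PREDICT = { 'id' }
P → c: PREDICT = { 'c' }
  'c' is in predict set, so this production goes in M[P, 'c']
P → d: PREDICT = { 'd' }

M[P, 'c'] = P → c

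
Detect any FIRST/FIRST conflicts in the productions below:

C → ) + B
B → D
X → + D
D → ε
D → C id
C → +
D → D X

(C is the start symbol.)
Yes. D → C id / D → D X on { ')', '+' }

A FIRST/FIRST conflict occurs when two productions N → α and N → β for the same non-terminal have FIRST(α) ∩ FIRST(β) ≠ ∅ (with ε ∈ FIRST of a nullable right-hand side, so two nullable alternatives also conflict).

FIRST sets of the non-terminals at (or reachable through a nullable prefix from) the front of some alternative:
  FIRST(C) = { ')', '+' }
  FIRST(D) = { ')', '+', ε }
  FIRST(X) = { '+' }

Productions for C:
  C → ) + B: FIRST = { ')' }
  C → +: FIRST = { '+' }
Productions for D:
  D → ε: FIRST = { ε }
  D → C id: FIRST = { ')', '+' }
  D → D X: FIRST = { ')', '+' }
B, X have only one production, so no FIRST/FIRST conflict is possible there.

Conflict for D: D → C id and D → D X
  Overlap: { ')', '+' }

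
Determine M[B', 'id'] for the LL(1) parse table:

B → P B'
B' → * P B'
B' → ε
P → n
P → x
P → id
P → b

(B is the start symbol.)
To find M[B', 'id'], we find productions for B' where 'id' is in the predict set (PREDICT(N → α) = (FIRST(α) \ {ε}) ∪ (FOLLOW(N) if α ⇒* ε)).

Relevant sets:
  FOLLOW(B') = { $ }

B' → * P B': PREDICT = { '*' }
B' → ε: PREDICT = { $ }

M[B', 'id'] is empty (no production applies)

Answer: Empty (error entry)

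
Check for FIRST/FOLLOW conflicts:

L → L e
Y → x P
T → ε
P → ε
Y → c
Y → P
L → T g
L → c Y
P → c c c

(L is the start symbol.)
A FIRST/FOLLOW conflict occurs when a non-terminal N has a nullable alternative N → β (β ⇒* ε) and another alternative N → α with FIRST(α) ∩ FOLLOW(N) ≠ ∅: on such a lookahead the parser cannot decide between expanding α and letting N vanish via β.

Nullable non-terminals: P, T, Y.
FIRST sets used below: FIRST(P) = { 'c', ε }

P: nullable alternative(s) P → ε; FOLLOW(P) = { $, 'e' }
  P → ε: FIRST \ {ε} = { } — this is the only nullable alternative, skip
  P → c c c: FIRST \ {ε} = { 'c' } — disjoint from FOLLOW(P)
T has a nullable alternative but only one production, so nothing to check.

Y: nullable alternative(s) Y → P; FOLLOW(Y) = { $, 'e' }
  Y → x P: FIRST \ {ε} = { 'x' } — disjoint from FOLLOW(Y)
  Y → c: FIRST \ {ε} = { 'c' } — disjoint from FOLLOW(Y)
  Y → P: FIRST \ {ε} = { 'c' } — this is the only nullable alternative, skip

L has no nullable alternative, so no FIRST/FOLLOW check is needed there.

No FIRST/FOLLOW conflicts found.

Answer: No FIRST/FOLLOW conflicts.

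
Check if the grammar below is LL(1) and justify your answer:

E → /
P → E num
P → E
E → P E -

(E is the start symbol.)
No. Predict set conflict for E: { '/' }

Relevant sets:
  FIRST(P) = { '/' }
  FIRST(E) = { '/' }

For E:
  PREDICT(E → '/') = { '/' }
  PREDICT(E → P E '-') = { '/' }
For P:
  PREDICT(P → E num) = { '/' }
  PREDICT(P → E) = { '/' }

Conflict found: Predict set conflict for E: { '/' }
The grammar is NOT LL(1).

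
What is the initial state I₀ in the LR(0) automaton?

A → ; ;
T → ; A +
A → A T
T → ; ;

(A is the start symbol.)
First, augment the grammar with A' → A
I₀ = CLOSURE({ [A' → . A] }):
  [A' → . A] has the dot before A: add [A → . ; ;], [A → . A T]
No further items can be added.

I₀ = { [A → . ; ;], [A → . A T], [A' → . A] }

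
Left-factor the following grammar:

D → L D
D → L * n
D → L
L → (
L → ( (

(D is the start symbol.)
D → L D'
D' → D
D' → * n
D' → ε
L → ( L'
L' → ε
L' → (

Left-factoring transforms A → αβ₁ | αβ₂ into A → αA' and A' → β₁ | β₂
(α is the longest common prefix among the alternatives). Repeat until
no nonterminal has two alternatives with a common prefix.

Round 1: D has alternatives sharing prefix 'L'. Introduce D': D → L D'
  Add: D' → D
  Add: D' → * n
  Add: D' → ε

Round 2: L has alternatives sharing prefix '('. Introduce L': L → ( L'
  Add: L' → ε
  Add: L' → (

No remaining common prefixes — done.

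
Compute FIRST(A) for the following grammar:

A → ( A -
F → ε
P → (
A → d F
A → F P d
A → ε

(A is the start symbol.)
{ '(', 'd', ε }

FIRST sets of the other non-terminals involved (by the same procedure, iterated to a fixed point):
  FIRST(F) = { ε }
  FIRST(P) = { '(' }

From A → ( A -:
  - '(' is a terminal: add '(' and stop
From A → d F:
  - d is a terminal: add 'd' and stop
From A → F P d:
  - F is a non-terminal: add FIRST(F) \ {ε} = { }
    F is nullable, so continue to the next symbol
  - P is a non-terminal: add FIRST(P) \ {ε} = { '(' }
    P is not nullable, so stop
From A → ε:
  - ε-production, so ε ∈ FIRST(A)

Collecting: FIRST(A) = { '(', 'd', ε }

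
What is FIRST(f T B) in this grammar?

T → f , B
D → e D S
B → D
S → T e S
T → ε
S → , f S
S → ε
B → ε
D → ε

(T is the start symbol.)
To compute FIRST(f T B), process the symbols left to right:
Symbol f is a terminal. Add 'f' and stop.
FIRST(f T B) = { 'f' }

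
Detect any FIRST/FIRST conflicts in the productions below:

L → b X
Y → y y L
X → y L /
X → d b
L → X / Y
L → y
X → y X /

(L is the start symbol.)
A FIRST/FIRST conflict occurs when two productions N → α and N → β for the same non-terminal have FIRST(α) ∩ FIRST(β) ≠ ∅ (with ε ∈ FIRST of a nullable right-hand side, so two nullable alternatives also conflict).

FIRST sets of the non-terminals at (or reachable through a nullable prefix from) the front of some alternative:
  FIRST(X) = { 'd', 'y' }

Productions for L:
  L → b X: FIRST = { 'b' }
  L → X / Y: FIRST = { 'd', 'y' }
  L → y: FIRST = { 'y' }
Productions for X:
  X → y L /: FIRST = { 'y' }
  X → d b: FIRST = { 'd' }
  X → y X /: FIRST = { 'y' }
Y has only one production, so no FIRST/FIRST conflict is possible there.

Conflict for L: L → X / Y and L → y
  Overlap: { 'y' }
Conflict for X: X → y L / and X → y X /
  Overlap: { 'y' }

Answer: Yes. L → X '/' Y / L → y on { 'y' }; X → y L '/' / X → y X '/' on { 'y' }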